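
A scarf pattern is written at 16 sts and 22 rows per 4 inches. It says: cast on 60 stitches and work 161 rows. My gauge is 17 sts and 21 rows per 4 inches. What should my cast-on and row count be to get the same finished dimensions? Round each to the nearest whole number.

Stitches: 60 × 17/16 = 63.75 → 64.
Rows: 161 × 21/22 = 153.68 → 154.

Cast on 64 stitches; work 154 rows.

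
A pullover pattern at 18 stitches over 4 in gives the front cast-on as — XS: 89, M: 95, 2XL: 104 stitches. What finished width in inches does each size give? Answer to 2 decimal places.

XS 19.78 inches; M 21.11 inches; 2XL 23.11 inches.

18/4 = 4.5 sts per in.
XS: 89 / 4.5 = 19.778 → 19.78 in.
M: 95 / 4.5 = 21.111 → 21.11 in.
2XL: 104 / 4.5 = 23.111 → 23.11 in.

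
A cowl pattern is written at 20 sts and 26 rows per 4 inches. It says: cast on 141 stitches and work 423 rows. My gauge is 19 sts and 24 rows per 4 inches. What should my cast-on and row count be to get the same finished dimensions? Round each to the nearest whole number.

Stitches: 141 × 19/20 = 133.95 → 134.
Rows: 423 × 24/26 = 390.46 → 390.

Cast on 134 stitches; work 390 rows.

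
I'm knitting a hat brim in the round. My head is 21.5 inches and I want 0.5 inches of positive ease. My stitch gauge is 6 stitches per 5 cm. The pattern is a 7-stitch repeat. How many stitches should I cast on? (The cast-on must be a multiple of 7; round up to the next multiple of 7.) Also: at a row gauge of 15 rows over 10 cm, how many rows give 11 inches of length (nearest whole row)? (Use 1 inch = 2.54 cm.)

Finished = 21.5 + 0.5 = 22 inches.
22 inches × 2.54 = 55.88 cm.
6/5 = 1.2 sts per cm; 55.88 × 1.2 = 67.06 sts.
Next multiple of 7 → 70.
11 inches = 27.94 cm; × 1.5 = 41.91 → 42 rows.

Cast on 70 stitches; work 42 rows.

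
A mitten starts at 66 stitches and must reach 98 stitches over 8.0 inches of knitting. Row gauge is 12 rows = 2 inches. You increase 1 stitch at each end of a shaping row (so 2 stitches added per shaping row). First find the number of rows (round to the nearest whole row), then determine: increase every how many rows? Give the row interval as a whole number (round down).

Rows = 8.0 × 6 = 48.0 → 48 rows.
Stitches to add: 32 → 16 shaping rows (at 2 st each).
48 / 16 = 3.00 → every 3 rows.

Increase every 3rd row.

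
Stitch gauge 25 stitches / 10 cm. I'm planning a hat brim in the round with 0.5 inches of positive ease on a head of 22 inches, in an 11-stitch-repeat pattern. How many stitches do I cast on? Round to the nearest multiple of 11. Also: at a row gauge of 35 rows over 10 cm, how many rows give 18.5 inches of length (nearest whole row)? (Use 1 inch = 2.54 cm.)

Finished = 22 + 0.5 = 22.5 inches.
22.5 inches × 2.54 = 57.15 cm.
25/10 = 2.5 sts per cm; 57.15 × 2.5 = 142.88 sts.
Nearest multiple of 11 → 143.
18.5 inches = 46.99 cm; × 3.5 = 164.47 → 164 rows.

Cast on 143 stitches; work 164 rows.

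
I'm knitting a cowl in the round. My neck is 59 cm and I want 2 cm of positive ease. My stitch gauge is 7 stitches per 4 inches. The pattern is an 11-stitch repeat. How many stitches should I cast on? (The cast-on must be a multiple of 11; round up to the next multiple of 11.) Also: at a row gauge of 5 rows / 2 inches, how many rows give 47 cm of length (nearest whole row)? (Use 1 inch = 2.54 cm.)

Cast on 44 stitches; work 46 rows.

Finished = 59 + 2 = 61 cm.
61 cm × 1/2.54 = 24.02 inches.
7/4 = 1.75 sts per in; 24.02 × 1.75 = 42.03 sts.
Next multiple of 11 → 44.
47 cm = 18.50 inches; × 2.5 = 46.26 → 46 rows.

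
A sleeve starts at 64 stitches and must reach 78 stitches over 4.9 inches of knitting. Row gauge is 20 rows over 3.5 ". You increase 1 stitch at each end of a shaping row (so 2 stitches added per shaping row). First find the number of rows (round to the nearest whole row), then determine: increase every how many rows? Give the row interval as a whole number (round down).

Increase every 4th row.

Rows = 4.9 × 5.714 = 28.0 → 28 rows.
Stitches to add: 14 → 7 shaping rows (at 2 st each).
28 / 7 = 4.00 → every 4 rows.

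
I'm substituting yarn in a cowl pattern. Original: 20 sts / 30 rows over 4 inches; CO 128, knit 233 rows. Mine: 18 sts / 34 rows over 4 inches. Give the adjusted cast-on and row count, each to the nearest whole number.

Stitches: 128 × 18/20 = 115.20 → 115.
Rows: 233 × 34/30 = 264.07 → 264.

Cast on 115 stitches; work 264 rows.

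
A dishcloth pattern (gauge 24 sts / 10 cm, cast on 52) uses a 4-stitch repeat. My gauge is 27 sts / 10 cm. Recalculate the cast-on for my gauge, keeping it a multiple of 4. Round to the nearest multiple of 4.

60 stitches.

52 × 27 / 24 = 58.50.
Nearest multiple of 4: 60.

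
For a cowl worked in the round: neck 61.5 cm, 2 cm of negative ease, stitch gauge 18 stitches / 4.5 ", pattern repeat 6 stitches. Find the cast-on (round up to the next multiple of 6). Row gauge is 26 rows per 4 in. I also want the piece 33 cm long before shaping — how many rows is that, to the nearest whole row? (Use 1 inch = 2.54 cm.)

Cast on 96 stitches; work 84 rows.

Finished = 61.5 − 2 = 59.5 cm.
59.5 cm × 1/2.54 = 23.43 inches.
18/4.5 = 4 sts per in; 23.43 × 4 = 93.70 sts.
Next multiple of 6 → 96.
33 cm = 12.99 inches; × 6.5 = 84.45 → 84 rows.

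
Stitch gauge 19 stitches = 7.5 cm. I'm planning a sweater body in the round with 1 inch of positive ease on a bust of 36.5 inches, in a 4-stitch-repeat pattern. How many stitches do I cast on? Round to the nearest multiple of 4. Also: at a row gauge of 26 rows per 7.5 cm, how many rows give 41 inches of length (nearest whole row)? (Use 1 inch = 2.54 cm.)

Cast on 240 stitches; work 361 rows.

Finished = 36.5 + 1 = 37.5 inches.
37.5 inches × 2.54 = 95.25 cm.
19/7.5 = 2.533 sts per cm; 95.25 × 2.533 = 241.30 sts.
Nearest multiple of 4 → 240.
41 inches = 104.14 cm; × 3.467 = 361.02 → 361 rows.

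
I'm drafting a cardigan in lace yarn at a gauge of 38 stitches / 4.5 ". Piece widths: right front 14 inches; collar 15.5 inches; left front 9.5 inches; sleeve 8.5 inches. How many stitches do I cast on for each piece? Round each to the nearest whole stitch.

Rate = 38/4.5 = 8.444 sts per in.
right front: 14 × 8.444 = 118.22 → 118.
collar: 15.5 × 8.444 = 130.89 → 131.
left front: 9.5 × 8.444 = 80.22 → 80.
sleeve: 8.5 × 8.444 = 71.78 → 72.

right front 118; collar 131; left front 80; sleeve 72.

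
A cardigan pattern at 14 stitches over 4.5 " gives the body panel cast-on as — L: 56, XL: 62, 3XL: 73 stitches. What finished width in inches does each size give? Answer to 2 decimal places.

14/4.5 = 3.111 sts per in.
L: 56 / 3.111 = 18.000 → 18.00 in.
XL: 62 / 3.111 = 19.929 → 19.93 in.
3XL: 73 / 3.111 = 23.464 → 23.46 in.

L 18.00 inches; XL 19.93 inches; 3XL 23.46 inches.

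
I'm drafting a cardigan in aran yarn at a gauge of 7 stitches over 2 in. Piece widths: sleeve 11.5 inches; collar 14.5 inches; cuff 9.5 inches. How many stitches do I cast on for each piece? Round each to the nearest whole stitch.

Rate = 7/2 = 3.5 sts per in.
sleeve: 11.5 × 3.5 = 40.25 → 40.
collar: 14.5 × 3.5 = 50.75 → 51.
cuff: 9.5 × 3.5 = 33.25 → 33.

sleeve 40; collar 51; cuff 33.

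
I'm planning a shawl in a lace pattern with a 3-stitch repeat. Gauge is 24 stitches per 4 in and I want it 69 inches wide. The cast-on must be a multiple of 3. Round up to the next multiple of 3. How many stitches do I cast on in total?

24 / 4 = 6 sts per inch.
69 × 6 = 414.00 sts.
Next multiple of 3: 414.

Cast on 414 stitches.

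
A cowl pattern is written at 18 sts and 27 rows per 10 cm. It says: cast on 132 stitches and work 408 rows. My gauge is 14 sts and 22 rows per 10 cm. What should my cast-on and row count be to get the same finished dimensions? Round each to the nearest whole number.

Cast on 103 stitches; work 332 rows.

Stitches: 132 × 14/18 = 102.67 → 103.
Rows: 408 × 22/27 = 332.44 → 332.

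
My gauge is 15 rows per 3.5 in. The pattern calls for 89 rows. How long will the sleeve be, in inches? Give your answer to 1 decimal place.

20.8 inches.

15 rows / 3.5 inch = 4.286 rows per inch.
89 / 4.286 = 20.77 inches.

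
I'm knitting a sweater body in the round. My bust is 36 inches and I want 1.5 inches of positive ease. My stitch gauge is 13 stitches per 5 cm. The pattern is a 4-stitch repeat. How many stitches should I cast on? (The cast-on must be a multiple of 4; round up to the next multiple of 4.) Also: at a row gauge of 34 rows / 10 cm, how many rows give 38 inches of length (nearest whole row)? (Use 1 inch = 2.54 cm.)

Cast on 248 stitches; work 328 rows.

Finished = 36 + 1.5 = 37.5 inches.
37.5 inches × 2.54 = 95.25 cm.
13/5 = 2.6 sts per cm; 95.25 × 2.6 = 247.65 sts.
Next multiple of 4 → 248.
38 inches = 96.52 cm; × 3.4 = 328.17 → 328 rows.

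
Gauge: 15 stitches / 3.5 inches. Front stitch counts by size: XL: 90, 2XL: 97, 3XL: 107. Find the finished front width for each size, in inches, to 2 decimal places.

XL 21.00 inches; 2XL 22.63 inches; 3XL 24.97 inches.

15/3.5 = 4.286 sts per in.
XL: 90 / 4.286 = 21.000 → 21.00 in.
2XL: 97 / 4.286 = 22.633 → 22.63 in.
3XL: 107 / 4.286 = 24.967 → 24.97 in.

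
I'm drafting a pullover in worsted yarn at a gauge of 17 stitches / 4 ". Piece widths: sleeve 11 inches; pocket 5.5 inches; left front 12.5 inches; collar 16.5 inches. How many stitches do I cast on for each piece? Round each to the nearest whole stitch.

Rate = 17/4 = 4.25 sts per in.
sleeve: 11 × 4.25 = 46.75 → 47.
pocket: 5.5 × 4.25 = 23.38 → 23.
left front: 12.5 × 4.25 = 53.12 → 53.
collar: 16.5 × 4.25 = 70.12 → 70.

sleeve 47; pocket 23; left front 53; collar 70.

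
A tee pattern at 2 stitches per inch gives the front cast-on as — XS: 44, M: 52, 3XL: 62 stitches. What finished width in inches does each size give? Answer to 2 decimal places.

2/1 = 2 sts per in.
XS: 44 / 2 = 22.000 → 22.00 in.
M: 52 / 2 = 26.000 → 26.00 in.
3XL: 62 / 2 = 31.000 → 31.00 in.

XS 22.00 inches; M 26.00 inches; 3XL 31.00 inches.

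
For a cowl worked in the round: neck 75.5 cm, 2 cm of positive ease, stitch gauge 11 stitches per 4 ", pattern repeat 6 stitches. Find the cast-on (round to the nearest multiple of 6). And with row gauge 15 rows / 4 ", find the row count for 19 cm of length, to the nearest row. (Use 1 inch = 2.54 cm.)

Finished = 75.5 + 2 = 77.5 cm.
77.5 cm × 1/2.54 = 30.51 inches.
11/4 = 2.75 sts per in; 30.51 × 2.75 = 83.91 sts.
Nearest multiple of 6 → 84.
19 cm = 7.48 inches; × 3.75 = 28.05 → 28 rows.

Cast on 84 stitches; work 28 rows.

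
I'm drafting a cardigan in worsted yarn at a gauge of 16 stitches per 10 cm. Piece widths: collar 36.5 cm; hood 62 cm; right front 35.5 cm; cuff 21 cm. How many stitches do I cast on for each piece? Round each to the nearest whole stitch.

collar 58; hood 99; right front 57; cuff 34.

Rate = 16/10 = 1.6 sts per cm.
collar: 36.5 × 1.6 = 58.40 → 58.
hood: 62 × 1.6 = 99.20 → 99.
right front: 35.5 × 1.6 = 56.80 → 57.
cuff: 21 × 1.6 = 33.60 → 34.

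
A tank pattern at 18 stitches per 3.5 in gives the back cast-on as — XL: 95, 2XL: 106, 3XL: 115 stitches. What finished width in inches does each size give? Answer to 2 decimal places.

18/3.5 = 5.143 sts per in.
XL: 95 / 5.143 = 18.472 → 18.47 in.
2XL: 106 / 5.143 = 20.611 → 20.61 in.
3XL: 115 / 5.143 = 22.361 → 22.36 in.

XL 18.47 inches; 2XL 20.61 inches; 3XL 22.36 inches.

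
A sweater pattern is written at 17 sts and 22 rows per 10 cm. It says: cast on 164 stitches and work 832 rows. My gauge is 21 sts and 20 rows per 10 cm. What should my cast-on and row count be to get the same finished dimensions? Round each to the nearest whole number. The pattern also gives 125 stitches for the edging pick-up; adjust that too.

Stitches: 164 × 21/17 = 202.59 → 203.
Rows: 832 × 20/22 = 756.36 → 756.
edging pick-up: 125 × 21/17 = 154.41 → 154.

Cast on 203 stitches; work 756 rows; edging pick-up 154 stitches.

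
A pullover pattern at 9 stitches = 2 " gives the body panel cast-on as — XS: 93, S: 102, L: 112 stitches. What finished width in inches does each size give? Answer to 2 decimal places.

9/2 = 4.5 sts per in.
XS: 93 / 4.5 = 20.667 → 20.67 in.
S: 102 / 4.5 = 22.667 → 22.67 in.
L: 112 / 4.5 = 24.889 → 24.89 in.

XS 20.67 inches; S 22.67 inches; L 24.89 inches.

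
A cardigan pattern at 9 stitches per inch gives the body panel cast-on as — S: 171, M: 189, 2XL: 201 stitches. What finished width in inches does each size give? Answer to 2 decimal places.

9/1 = 9 sts per in.
S: 171 / 9 = 19.000 → 19.00 in.
M: 189 / 9 = 21.000 → 21.00 in.
2XL: 201 / 9 = 22.333 → 22.33 in.

S 19.00 inches; M 21.00 inches; 2XL 22.33 inches.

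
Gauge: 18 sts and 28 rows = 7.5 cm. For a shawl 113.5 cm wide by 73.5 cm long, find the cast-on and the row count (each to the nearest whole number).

Stitch gauge = 18/7.5 = 2.4 sts/cm; 113.5 × 2.4 = 272.40 → 272 sts.
Row gauge = 28/7.5 = 3.733 rows/cm; 73.5 × 3.733 = 274.40 → 274 rows.

Cast on 272 stitches and work 274 rows.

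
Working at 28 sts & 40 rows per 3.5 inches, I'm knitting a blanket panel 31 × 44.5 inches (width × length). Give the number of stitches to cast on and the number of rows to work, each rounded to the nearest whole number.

Cast on 248 stitches and work 509 rows.

Stitch gauge = 28/3.5 = 8 sts/in; 31 × 8 = 248.00 → 248 sts.
Row gauge = 40/3.5 = 11.429 rows/in; 44.5 × 11.429 = 508.57 → 509 rows.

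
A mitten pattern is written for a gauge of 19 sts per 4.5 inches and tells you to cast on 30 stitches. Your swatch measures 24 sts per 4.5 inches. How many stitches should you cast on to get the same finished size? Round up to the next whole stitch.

Scale factor = 24 / 19 = 1.263.
30 × 24 / 19 = 37.89 sts.
→ 38 sts.

Cast on 38 stitches.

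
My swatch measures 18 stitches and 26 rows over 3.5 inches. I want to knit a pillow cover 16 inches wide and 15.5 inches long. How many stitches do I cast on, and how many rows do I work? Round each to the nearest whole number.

Cast on 82 stitches and work 115 rows.

Stitch gauge = 18/3.5 = 5.143 sts/in; 16 × 5.143 = 82.29 → 82 sts.
Row gauge = 26/3.5 = 7.429 rows/in; 15.5 × 7.429 = 115.14 → 115 rows.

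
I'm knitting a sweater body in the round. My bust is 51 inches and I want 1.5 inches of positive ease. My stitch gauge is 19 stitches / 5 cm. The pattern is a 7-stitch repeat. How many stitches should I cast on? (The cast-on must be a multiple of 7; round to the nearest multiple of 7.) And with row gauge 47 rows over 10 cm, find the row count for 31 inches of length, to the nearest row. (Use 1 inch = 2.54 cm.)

Finished = 51 + 1.5 = 52.5 inches.
52.5 inches × 2.54 = 133.35 cm.
19/5 = 3.8 sts per cm; 133.35 × 3.8 = 506.73 sts.
Nearest multiple of 7 → 504.
31 inches = 78.74 cm; × 4.7 = 370.08 → 370 rows.

Cast on 504 stitches; work 370 rows.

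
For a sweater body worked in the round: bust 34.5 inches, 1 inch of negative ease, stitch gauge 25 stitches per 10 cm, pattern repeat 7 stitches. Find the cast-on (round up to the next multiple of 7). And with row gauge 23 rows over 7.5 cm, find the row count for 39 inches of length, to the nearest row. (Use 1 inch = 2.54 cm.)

Finished = 34.5 − 1 = 33.5 inches.
33.5 inches × 2.54 = 85.09 cm.
25/10 = 2.5 sts per cm; 85.09 × 2.5 = 212.72 sts.
Next multiple of 7 → 217.
39 inches = 99.06 cm; × 3.067 = 303.78 → 304 rows.

Cast on 217 stitches; work 304 rows.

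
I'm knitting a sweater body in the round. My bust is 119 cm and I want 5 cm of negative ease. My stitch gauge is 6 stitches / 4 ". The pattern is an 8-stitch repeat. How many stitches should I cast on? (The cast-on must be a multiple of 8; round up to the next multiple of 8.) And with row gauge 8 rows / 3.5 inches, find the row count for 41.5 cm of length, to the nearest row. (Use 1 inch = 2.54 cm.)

Finished = 119 − 5 = 114 cm.
114 cm × 1/2.54 = 44.88 inches.
6/4 = 1.5 sts per in; 44.88 × 1.5 = 67.32 sts.
Next multiple of 8 → 72.
41.5 cm = 16.34 inches; × 2.286 = 37.35 → 37 rows.

Cast on 72 stitches; work 37 rows.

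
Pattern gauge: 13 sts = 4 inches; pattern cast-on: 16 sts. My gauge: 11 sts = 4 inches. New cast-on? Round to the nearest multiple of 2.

Scale factor = 11 / 13 = 0.846.
16 × 11 / 13 = 13.54 sts.
→ 14 sts.

CO 14 sts.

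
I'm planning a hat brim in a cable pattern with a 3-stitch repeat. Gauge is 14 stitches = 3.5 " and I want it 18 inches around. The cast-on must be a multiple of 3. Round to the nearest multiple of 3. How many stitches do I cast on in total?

14 / 3.5 = 4 sts per inch.
18 × 4 = 72.00 sts.
Nearest multiple of 3: 72.

Cast on 72 stitches.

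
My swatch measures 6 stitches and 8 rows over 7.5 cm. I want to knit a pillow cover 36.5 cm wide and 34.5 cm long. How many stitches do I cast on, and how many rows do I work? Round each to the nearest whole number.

Cast on 29 stitches and work 37 rows.

Stitch gauge = 6/7.5 = 0.8 sts/cm; 36.5 × 0.8 = 29.20 → 29 sts.
Row gauge = 8/7.5 = 1.067 rows/cm; 34.5 × 1.067 = 36.80 → 37 rows.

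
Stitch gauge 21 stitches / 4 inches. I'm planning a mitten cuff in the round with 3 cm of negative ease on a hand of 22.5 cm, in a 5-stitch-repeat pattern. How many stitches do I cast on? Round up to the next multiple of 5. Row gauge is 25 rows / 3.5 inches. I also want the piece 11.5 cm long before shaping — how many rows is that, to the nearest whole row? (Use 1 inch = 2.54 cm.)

Cast on 45 stitches; work 32 rows.

Finished = 22.5 − 3 = 19.5 cm.
19.5 cm × 1/2.54 = 7.68 inches.
21/4 = 5.25 sts per in; 7.68 × 5.25 = 40.31 sts.
Next multiple of 5 → 45.
11.5 cm = 4.53 inches; × 7.143 = 32.34 → 32 rows.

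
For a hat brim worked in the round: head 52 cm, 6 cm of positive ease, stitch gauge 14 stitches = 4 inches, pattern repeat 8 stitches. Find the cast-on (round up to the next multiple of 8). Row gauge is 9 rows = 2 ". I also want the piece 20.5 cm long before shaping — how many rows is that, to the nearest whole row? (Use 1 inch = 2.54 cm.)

Cast on 80 stitches; work 36 rows.

Finished = 52 + 6 = 58 cm.
58 cm × 1/2.54 = 22.83 inches.
14/4 = 3.5 sts per in; 22.83 × 3.5 = 79.92 sts.
Next multiple of 8 → 80.
20.5 cm = 8.07 inches; × 4.5 = 36.32 → 36 rows.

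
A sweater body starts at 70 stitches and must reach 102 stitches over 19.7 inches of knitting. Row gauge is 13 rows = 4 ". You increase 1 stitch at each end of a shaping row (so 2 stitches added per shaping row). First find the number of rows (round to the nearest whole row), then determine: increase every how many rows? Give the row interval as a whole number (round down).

Rows = 19.7 × 3.25 = 64.0 → 64 rows.
Stitches to add: 32 → 16 shaping rows (at 2 st each).
64 / 16 = 4.00 → every 4 rows.

Increase every 4th row.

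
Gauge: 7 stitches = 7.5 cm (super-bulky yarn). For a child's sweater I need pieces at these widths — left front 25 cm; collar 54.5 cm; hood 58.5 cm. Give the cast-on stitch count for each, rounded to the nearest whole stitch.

Rate = 7/7.5 = 0.933 sts per cm.
left front: 25 × 0.933 = 23.33 → 23.
collar: 54.5 × 0.933 = 50.87 → 51.
hood: 58.5 × 0.933 = 54.60 → 55.

left front 23; collar 51; hood 55.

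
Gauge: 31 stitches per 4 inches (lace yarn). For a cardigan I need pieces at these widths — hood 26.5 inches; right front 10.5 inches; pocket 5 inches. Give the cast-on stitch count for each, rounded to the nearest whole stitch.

Rate = 31/4 = 7.75 sts per in.
hood: 26.5 × 7.75 = 205.38 → 205.
right front: 10.5 × 7.75 = 81.38 → 81.
pocket: 5 × 7.75 = 38.75 → 39.

hood 205; right front 81; pocket 39.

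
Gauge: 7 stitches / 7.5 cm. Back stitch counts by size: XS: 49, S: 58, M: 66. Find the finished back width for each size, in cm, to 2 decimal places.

XS 52.50 cm; S 62.14 cm; M 70.71 cm.

7/7.5 = 0.933 sts per cm.
XS: 49 / 0.933 = 52.500 → 52.50 cm.
S: 58 / 0.933 = 62.143 → 62.14 cm.
M: 66 / 0.933 = 70.714 → 70.71 cm.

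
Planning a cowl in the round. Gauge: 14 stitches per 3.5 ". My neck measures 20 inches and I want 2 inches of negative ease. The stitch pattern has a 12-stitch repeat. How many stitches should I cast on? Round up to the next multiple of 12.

72 stitches.

Finished = 20 − 2 = 18 inches.
14 / 3.5 = 4 sts/in.
18 × 4 = 72.00 sts.
Next multiple of 12: 72.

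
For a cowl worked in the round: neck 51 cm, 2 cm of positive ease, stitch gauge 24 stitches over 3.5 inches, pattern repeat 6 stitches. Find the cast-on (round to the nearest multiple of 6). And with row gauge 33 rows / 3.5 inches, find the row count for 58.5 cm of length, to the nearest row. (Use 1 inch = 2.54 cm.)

Cast on 144 stitches; work 217 rows.

Finished = 51 + 2 = 53 cm.
53 cm × 1/2.54 = 20.87 inches.
24/3.5 = 6.857 sts per in; 20.87 × 6.857 = 143.08 sts.
Nearest multiple of 6 → 144.
58.5 cm = 23.03 inches; × 9.429 = 217.15 → 217 rows.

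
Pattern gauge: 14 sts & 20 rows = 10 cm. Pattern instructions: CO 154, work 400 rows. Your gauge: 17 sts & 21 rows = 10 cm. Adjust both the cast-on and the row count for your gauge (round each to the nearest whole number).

Stitches: 154 × 17/14 = 187.00 → 187.
Rows: 400 × 21/20 = 420.00 → 420.

Cast on 187 stitches; work 420 rows.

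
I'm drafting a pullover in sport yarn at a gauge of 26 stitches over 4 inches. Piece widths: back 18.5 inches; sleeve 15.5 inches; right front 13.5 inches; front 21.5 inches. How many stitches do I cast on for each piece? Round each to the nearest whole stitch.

Rate = 26/4 = 6.5 sts per in.
back: 18.5 × 6.5 = 120.25 → 120.
sleeve: 15.5 × 6.5 = 100.75 → 101.
right front: 13.5 × 6.5 = 87.75 → 88.
front: 21.5 × 6.5 = 139.75 → 140.

back 120; sleeve 101; right front 88; front 140.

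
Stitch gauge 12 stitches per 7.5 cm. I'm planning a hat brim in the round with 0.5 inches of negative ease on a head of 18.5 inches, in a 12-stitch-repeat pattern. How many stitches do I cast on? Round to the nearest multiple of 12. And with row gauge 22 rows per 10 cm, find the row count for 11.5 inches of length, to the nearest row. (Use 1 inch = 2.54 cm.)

Cast on 72 stitches; work 64 rows.

Finished = 18.5 − 0.5 = 18 inches.
18 inches × 2.54 = 45.72 cm.
12/7.5 = 1.6 sts per cm; 45.72 × 1.6 = 73.15 sts.
Nearest multiple of 12 → 72.
11.5 inches = 29.21 cm; × 2.2 = 64.26 → 64 rows.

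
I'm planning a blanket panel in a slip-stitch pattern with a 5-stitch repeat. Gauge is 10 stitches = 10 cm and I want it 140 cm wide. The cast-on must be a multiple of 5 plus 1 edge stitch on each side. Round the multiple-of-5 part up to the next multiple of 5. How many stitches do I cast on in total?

10 / 10 = 1 sts per cm.
140 × 1 = 140.00 sts.
Less 2 edge sts → 138.00 for the repeat.
Next multiple of 5: 140.
Add back 2 edge sts → 142.

Cast on 142 stitches.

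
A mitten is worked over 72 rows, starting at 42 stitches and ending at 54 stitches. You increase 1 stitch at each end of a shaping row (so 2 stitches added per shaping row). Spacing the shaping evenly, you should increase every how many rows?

Increase every 12th row.

Stitches to add: |54 − 42| = 12.
Shaping rows needed: 12 / 2 = 6.
72 rows / 6 = every 12 rows.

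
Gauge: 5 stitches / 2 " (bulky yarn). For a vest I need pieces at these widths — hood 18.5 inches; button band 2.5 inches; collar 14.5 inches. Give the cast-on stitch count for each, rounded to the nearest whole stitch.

Rate = 5/2 = 2.5 sts per in.
hood: 18.5 × 2.5 = 46.25 → 46.
button band: 2.5 × 2.5 = 6.25 → 6.
collar: 14.5 × 2.5 = 36.25 → 36.

hood 46; button band 6; collar 36.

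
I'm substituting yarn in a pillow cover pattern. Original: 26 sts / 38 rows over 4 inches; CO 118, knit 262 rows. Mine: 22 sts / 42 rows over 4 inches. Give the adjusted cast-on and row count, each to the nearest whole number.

Stitches: 118 × 22/26 = 99.85 → 100.
Rows: 262 × 42/38 = 289.58 → 290.

Cast on 100 stitches; work 290 rows.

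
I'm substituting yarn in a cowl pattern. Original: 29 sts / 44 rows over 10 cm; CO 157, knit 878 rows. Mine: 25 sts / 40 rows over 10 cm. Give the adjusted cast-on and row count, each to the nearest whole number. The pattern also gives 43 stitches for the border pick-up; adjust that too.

Stitches: 157 × 25/29 = 135.34 → 135.
Rows: 878 × 40/44 = 798.18 → 798.
border pick-up: 43 × 25/29 = 37.07 → 37.

Cast on 135 stitches; work 798 rows; border pick-up 37 stitches.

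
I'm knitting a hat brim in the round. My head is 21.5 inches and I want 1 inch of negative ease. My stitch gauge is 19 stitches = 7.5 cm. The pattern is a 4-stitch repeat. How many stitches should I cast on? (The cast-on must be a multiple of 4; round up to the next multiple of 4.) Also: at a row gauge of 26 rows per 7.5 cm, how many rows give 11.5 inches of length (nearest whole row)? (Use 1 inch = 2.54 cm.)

Cast on 132 stitches; work 101 rows.

Finished = 21.5 − 1 = 20.5 inches.
20.5 inches × 2.54 = 52.07 cm.
19/7.5 = 2.533 sts per cm; 52.07 × 2.533 = 131.91 sts.
Next multiple of 4 → 132.
11.5 inches = 29.21 cm; × 3.467 = 101.26 → 101 rows.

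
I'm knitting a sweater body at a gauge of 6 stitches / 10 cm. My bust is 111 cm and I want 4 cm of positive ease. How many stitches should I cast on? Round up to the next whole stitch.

69 stitches.

Finished = 111 + 4 = 115 cm.
6 / 10 = 0.6 sts per cm.
115.00 × 0.6 = 69.00 sts.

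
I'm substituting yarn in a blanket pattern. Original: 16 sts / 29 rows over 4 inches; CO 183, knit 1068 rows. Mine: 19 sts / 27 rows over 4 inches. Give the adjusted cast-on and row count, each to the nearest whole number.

Stitches: 183 × 19/16 = 217.31 → 217.
Rows: 1068 × 27/29 = 994.34 → 994.

Cast on 217 stitches; work 994 rows.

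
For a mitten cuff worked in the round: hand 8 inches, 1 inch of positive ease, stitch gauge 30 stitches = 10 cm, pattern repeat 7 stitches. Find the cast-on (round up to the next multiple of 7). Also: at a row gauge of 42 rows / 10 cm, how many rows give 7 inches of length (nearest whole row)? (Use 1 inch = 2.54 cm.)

Cast on 70 stitches; work 75 rows.

Finished = 8 + 1 = 9 inches.
9 inches × 2.54 = 22.86 cm.
30/10 = 3 sts per cm; 22.86 × 3 = 68.58 sts.
Next multiple of 7 → 70.
7 inches = 17.78 cm; × 4.2 = 74.68 → 75 rows.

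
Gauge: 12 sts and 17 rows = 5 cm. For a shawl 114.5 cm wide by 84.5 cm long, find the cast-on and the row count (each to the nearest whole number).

Stitch gauge = 12/5 = 2.4 sts/cm; 114.5 × 2.4 = 274.80 → 275 sts.
Row gauge = 17/5 = 3.4 rows/cm; 84.5 × 3.4 = 287.30 → 287 rows.

Cast on 275 stitches and work 287 rows.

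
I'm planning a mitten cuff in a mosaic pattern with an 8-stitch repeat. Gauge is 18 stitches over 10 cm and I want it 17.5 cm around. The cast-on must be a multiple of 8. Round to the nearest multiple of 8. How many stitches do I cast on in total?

18 / 10 = 1.8 sts per cm.
17.5 × 1.8 = 31.50 sts.
Nearest multiple of 8: 32.

32 stitches.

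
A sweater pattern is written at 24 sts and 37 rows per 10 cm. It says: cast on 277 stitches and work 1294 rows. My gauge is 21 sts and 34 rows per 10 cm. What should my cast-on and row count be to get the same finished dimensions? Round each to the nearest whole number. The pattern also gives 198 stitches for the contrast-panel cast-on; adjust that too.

Stitches: 277 × 21/24 = 242.38 → 242.
Rows: 1294 × 34/37 = 1189.08 → 1189.
contrast-panel cast-on: 198 × 21/24 = 173.25 → 173.

Cast on 242 stitches; work 1189 rows; contrast-panel cast-on 173 stitches.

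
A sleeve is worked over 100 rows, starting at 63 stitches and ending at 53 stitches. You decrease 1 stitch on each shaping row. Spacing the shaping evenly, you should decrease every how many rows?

Decrease every 10th row.

Stitches to remove: |53 − 63| = 10.
Shaping rows needed: 10 / 1 = 10.
100 rows / 10 = every 10 rows.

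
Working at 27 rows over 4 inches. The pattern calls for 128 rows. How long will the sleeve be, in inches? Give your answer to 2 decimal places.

27 rows / 4 inch = 6.75 rows per inch.
128 / 6.75 = 18.963 inches.

18.96 inches.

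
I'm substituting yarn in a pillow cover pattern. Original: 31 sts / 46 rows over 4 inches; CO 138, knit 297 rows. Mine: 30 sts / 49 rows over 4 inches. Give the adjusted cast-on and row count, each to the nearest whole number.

Cast on 134 stitches; work 316 rows.

Stitches: 138 × 30/31 = 133.55 → 134.
Rows: 297 × 49/46 = 316.37 → 316.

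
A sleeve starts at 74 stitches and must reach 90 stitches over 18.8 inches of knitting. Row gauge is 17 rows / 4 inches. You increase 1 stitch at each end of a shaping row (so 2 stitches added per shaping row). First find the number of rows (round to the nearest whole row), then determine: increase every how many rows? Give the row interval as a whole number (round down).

Rows = 18.8 × 4.25 = 79.9 → 80 rows.
Stitches to add: 16 → 8 shaping rows (at 2 st each).
80 / 8 = 10.00 → every 10 rows.

Increase every 10th row.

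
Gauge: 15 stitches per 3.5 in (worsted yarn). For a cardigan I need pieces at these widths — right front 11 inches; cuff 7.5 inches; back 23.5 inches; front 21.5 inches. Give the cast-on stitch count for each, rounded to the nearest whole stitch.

Rate = 15/3.5 = 4.286 sts per in.
right front: 11 × 4.286 = 47.14 → 47.
cuff: 7.5 × 4.286 = 32.14 → 32.
back: 23.5 × 4.286 = 100.71 → 101.
front: 21.5 × 4.286 = 92.14 → 92.

right front 47; cuff 32; back 101; front 92.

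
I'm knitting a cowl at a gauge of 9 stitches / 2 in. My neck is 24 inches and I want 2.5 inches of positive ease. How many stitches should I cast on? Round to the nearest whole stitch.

Finished = 24 + 2.5 = 26.5 in.
9 / 2 = 4.5 sts per inch.
26.50 × 4.5 = 119.25 sts.
→ 119 sts.

119 stitches.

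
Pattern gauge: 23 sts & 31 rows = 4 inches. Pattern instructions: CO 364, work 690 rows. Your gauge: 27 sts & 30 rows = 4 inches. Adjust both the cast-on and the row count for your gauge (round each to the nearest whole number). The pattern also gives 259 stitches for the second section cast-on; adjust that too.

Cast on 427 stitches; work 668 rows; second section cast-on 304 stitches.

Stitches: 364 × 27/23 = 427.30 → 427.
Rows: 690 × 30/31 = 667.74 → 668.
second section cast-on: 259 × 27/23 = 304.04 → 304.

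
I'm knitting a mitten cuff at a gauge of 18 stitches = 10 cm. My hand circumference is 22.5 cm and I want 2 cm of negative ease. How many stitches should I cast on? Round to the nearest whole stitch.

CO 37 sts.

Finished = 22.5 − 2 = 20.5 cm.
18 / 10 = 1.8 sts per cm.
20.50 × 1.8 = 36.90 sts.
→ 37 sts.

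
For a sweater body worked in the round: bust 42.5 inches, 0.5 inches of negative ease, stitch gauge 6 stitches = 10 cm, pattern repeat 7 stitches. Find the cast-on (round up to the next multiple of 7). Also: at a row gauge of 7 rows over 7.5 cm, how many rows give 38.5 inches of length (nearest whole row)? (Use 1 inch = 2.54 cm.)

Finished = 42.5 − 0.5 = 42 inches.
42 inches × 2.54 = 106.68 cm.
6/10 = 0.6 sts per cm; 106.68 × 0.6 = 64.01 sts.
Next multiple of 7 → 70.
38.5 inches = 97.79 cm; × 0.933 = 91.27 → 91 rows.

Cast on 70 stitches; work 91 rows.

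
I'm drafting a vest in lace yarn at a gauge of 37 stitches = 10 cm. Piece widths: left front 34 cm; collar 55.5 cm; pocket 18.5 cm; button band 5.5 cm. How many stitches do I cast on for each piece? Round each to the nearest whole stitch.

Rate = 37/10 = 3.7 sts per cm.
left front: 34 × 3.7 = 125.80 → 126.
collar: 55.5 × 3.7 = 205.35 → 205.
pocket: 18.5 × 3.7 = 68.45 → 68.
button band: 5.5 × 3.7 = 20.35 → 20.

left front 126; collar 205; pocket 68; button band 20.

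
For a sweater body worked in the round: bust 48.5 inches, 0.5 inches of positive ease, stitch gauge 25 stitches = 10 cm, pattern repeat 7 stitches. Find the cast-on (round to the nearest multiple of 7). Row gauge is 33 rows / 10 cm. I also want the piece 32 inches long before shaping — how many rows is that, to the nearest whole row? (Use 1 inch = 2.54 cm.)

Cast on 308 stitches; work 268 rows.

Finished = 48.5 + 0.5 = 49 inches.
49 inches × 2.54 = 124.46 cm.
25/10 = 2.5 sts per cm; 124.46 × 2.5 = 311.15 sts.
Nearest multiple of 7 → 308.
32 inches = 81.28 cm; × 3.3 = 268.22 → 268 rows.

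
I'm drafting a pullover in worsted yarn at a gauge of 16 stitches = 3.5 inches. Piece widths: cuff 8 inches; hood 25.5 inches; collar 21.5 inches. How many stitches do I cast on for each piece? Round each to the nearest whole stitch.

cuff 37; hood 117; collar 98.

Rate = 16/3.5 = 4.571 sts per in.
cuff: 8 × 4.571 = 36.57 → 37.
hood: 25.5 × 4.571 = 116.57 → 117.
collar: 21.5 × 4.571 = 98.29 → 98.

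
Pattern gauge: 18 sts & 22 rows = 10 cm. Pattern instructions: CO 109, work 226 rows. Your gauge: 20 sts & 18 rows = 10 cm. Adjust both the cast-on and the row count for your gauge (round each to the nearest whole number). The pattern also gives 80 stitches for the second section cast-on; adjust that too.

Cast on 121 stitches; work 185 rows; second section cast-on 89 stitches.

Stitches: 109 × 20/18 = 121.11 → 121.
Rows: 226 × 18/22 = 184.91 → 185.
second section cast-on: 80 × 20/18 = 88.89 → 89.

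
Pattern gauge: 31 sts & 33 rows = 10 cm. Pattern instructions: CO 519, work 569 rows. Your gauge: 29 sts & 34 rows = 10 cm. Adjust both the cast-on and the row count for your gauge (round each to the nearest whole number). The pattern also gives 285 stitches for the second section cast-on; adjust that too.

Stitches: 519 × 29/31 = 485.52 → 486.
Rows: 569 × 34/33 = 586.24 → 586.
second section cast-on: 285 × 29/31 = 266.61 → 267.

Cast on 486 stitches; work 586 rows; second section cast-on 267 stitches.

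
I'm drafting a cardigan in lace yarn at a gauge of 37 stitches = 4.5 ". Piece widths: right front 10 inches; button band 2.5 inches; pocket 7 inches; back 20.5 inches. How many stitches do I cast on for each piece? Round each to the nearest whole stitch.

Rate = 37/4.5 = 8.222 sts per in.
right front: 10 × 8.222 = 82.22 → 82.
button band: 2.5 × 8.222 = 20.56 → 21.
pocket: 7 × 8.222 = 57.56 → 58.
back: 20.5 × 8.222 = 168.56 → 169.

right front 82; button band 21; pocket 58; back 169.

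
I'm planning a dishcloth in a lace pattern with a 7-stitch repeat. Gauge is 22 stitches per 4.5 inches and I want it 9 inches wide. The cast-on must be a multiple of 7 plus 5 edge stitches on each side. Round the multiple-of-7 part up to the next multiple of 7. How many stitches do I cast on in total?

22 / 4.5 = 4.889 sts per inch.
9 × 4.889 = 44.00 sts.
Less 10 edge sts → 34.00 for the repeat.
Next multiple of 7: 35.
Add back 10 edge sts → 45.

Cast on 45 stitches.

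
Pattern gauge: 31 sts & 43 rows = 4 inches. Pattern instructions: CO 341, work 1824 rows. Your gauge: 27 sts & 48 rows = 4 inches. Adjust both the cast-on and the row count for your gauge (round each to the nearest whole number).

Cast on 297 stitches; work 2036 rows.

Stitches: 341 × 27/31 = 297.00 → 297.
Rows: 1824 × 48/43 = 2036.09 → 2036.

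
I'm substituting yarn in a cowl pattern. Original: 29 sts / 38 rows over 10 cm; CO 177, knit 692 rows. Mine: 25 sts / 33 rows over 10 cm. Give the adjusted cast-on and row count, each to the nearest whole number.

Cast on 153 stitches; work 601 rows.

Stitches: 177 × 25/29 = 152.59 → 153.
Rows: 692 × 33/38 = 600.95 → 601.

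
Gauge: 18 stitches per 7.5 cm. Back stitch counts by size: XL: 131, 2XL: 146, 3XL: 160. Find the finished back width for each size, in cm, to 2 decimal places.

18/7.5 = 2.4 sts per cm.
XL: 131 / 2.4 = 54.583 → 54.58 cm.
2XL: 146 / 2.4 = 60.833 → 60.83 cm.
3XL: 160 / 2.4 = 66.667 → 66.67 cm.

XL 54.58 cm; 2XL 60.83 cm; 3XL 66.67 cm.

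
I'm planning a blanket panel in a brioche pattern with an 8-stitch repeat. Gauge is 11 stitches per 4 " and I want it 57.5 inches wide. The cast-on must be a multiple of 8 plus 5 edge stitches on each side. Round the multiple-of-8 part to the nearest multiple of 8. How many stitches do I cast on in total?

11 / 4 = 2.75 sts per inch.
57.5 × 2.75 = 158.12 sts.
Less 10 edge sts → 148.12 for the repeat.
Nearest multiple of 8: 152.
Add back 10 edge sts → 162.

162 stitches.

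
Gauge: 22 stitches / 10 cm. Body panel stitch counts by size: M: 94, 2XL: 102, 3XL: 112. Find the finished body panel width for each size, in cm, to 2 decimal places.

22/10 = 2.2 sts per cm.
M: 94 / 2.2 = 42.727 → 42.73 cm.
2XL: 102 / 2.2 = 46.364 → 46.36 cm.
3XL: 112 / 2.2 = 50.909 → 50.91 cm.

M 42.73 cm; 2XL 46.36 cm; 3XL 50.91 cm.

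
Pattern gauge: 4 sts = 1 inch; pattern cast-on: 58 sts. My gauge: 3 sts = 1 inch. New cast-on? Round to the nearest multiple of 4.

Scale factor = 3 / 4 = 0.750.
58 × 3 / 4 = 43.50 sts.
→ 44 sts.

Cast on 44 stitches.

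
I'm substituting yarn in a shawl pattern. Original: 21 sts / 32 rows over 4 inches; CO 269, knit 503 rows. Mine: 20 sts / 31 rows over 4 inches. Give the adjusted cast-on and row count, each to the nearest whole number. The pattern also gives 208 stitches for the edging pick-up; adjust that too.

Stitches: 269 × 20/21 = 256.19 → 256.
Rows: 503 × 31/32 = 487.28 → 487.
edging pick-up: 208 × 20/21 = 198.10 → 198.

Cast on 256 stitches; work 487 rows; edging pick-up 198 stitches.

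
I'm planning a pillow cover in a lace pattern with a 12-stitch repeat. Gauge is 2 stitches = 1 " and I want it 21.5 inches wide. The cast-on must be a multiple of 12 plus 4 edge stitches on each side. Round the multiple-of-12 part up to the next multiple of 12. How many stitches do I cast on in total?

2 / 1 = 2 sts per inch.
21.5 × 2 = 43.00 sts.
Less 8 edge sts → 35.00 for the repeat.
Next multiple of 12: 36.
Add back 8 edge sts → 44.

CO 44 sts.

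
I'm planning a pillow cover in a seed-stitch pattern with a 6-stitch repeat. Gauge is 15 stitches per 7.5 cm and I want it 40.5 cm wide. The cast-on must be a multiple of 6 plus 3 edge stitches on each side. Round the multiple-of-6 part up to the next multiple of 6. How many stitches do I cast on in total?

15 / 7.5 = 2 sts per cm.
40.5 × 2 = 81.00 sts.
Less 6 edge sts → 75.00 for the repeat.
Next multiple of 6: 78.
Add back 6 edge sts → 84.

84 stitches.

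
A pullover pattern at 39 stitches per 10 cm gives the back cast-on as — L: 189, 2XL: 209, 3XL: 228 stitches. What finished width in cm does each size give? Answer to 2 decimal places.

39/10 = 3.9 sts per cm.
L: 189 / 3.9 = 48.462 → 48.46 cm.
2XL: 209 / 3.9 = 53.590 → 53.59 cm.
3XL: 228 / 3.9 = 58.462 → 58.46 cm.

L 48.46 cm; 2XL 53.59 cm; 3XL 58.46 cm.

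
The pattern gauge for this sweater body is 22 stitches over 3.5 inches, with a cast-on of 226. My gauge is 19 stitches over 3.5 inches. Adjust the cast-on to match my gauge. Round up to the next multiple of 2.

Scale factor = 19 / 22 = 0.864.
226 × 19 / 22 = 195.18 sts.
→ 196 sts.

196 stitches.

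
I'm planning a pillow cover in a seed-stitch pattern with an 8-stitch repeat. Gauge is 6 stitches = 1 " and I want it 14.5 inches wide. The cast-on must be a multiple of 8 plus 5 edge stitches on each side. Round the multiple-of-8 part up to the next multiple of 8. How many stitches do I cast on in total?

6 / 1 = 6 sts per inch.
14.5 × 6 = 87.00 sts.
Less 10 edge sts → 77.00 for the repeat.
Next multiple of 8: 80.
Add back 10 edge sts → 90.

Cast on 90 stitches.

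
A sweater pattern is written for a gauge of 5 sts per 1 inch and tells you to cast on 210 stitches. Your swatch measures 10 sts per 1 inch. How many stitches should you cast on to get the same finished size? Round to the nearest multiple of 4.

Scale factor = 10 / 5 = 2.000.
210 × 10 / 5 = 420.00 sts.

CO 420 sts.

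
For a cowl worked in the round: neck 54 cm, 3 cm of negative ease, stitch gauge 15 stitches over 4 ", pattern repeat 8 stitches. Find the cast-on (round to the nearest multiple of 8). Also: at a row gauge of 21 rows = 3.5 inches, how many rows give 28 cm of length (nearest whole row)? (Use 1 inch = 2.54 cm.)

Cast on 72 stitches; work 66 rows.

Finished = 54 − 3 = 51 cm.
51 cm × 1/2.54 = 20.08 inches.
15/4 = 3.75 sts per in; 20.08 × 3.75 = 75.30 sts.
Nearest multiple of 8 → 72.
28 cm = 11.02 inches; × 6 = 66.14 → 66 rows.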